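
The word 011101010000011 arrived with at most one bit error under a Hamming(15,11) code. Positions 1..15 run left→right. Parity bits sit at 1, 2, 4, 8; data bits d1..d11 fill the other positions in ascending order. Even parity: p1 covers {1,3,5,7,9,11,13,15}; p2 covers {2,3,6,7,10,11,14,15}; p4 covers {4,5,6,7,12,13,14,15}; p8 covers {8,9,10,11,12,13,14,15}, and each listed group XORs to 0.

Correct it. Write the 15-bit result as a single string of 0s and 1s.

011101010100011

s1 (pos 1,3,5,7,9,11,13,15): 0⊕1⊕0⊕0⊕0⊕0⊕0⊕1 = 0
s2 (pos 2,3,6,7,10,11,14,15): 1⊕1⊕1⊕0⊕0⊕0⊕1⊕1 = 1
s4 (pos 4,5,6,7,12,13,14,15): 1⊕0⊕1⊕0⊕0⊕0⊕1⊕1 = 0
s8 (pos 8,9,10,11,12,13,14,15): 1⊕0⊕0⊕0⊕0⊕0⊕1⊕1 = 1
Syndrome s8…s1 = 1010 → error at position 10.
Flip position 10: 011101010000011 → 011101010100011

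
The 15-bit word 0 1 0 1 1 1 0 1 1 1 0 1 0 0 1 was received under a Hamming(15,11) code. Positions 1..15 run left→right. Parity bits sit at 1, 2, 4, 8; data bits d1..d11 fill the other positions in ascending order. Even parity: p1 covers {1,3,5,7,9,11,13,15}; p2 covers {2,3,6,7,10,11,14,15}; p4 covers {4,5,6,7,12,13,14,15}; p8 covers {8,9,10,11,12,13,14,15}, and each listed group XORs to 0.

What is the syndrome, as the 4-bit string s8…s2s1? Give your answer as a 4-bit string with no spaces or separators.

1101

s1 (pos 1,3,5,7,9,11,13,15): 0⊕0⊕1⊕0⊕1⊕0⊕0⊕1 = 1
s2 (pos 2,3,6,7,10,11,14,15): 1⊕0⊕1⊕0⊕1⊕0⊕0⊕1 = 0
s4 (pos 4,5,6,7,12,13,14,15): 1⊕1⊕1⊕0⊕1⊕0⊕0⊕1 = 1
s8 (pos 8,9,10,11,12,13,14,15): 1⊕1⊕1⊕0⊕1⊕0⊕0⊕1 = 1
Syndrome s8…s1 = 1101 → error at position 13.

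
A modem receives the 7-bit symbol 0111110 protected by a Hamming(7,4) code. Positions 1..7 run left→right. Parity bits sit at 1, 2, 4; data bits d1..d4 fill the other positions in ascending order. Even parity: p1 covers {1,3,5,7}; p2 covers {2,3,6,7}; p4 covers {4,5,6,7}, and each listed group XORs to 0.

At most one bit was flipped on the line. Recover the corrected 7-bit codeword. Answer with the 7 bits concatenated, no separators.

0111100

s1 (pos 1,3,5,7): 0⊕1⊕1⊕0 = 0
s2 (pos 2,3,6,7): 1⊕1⊕1⊕0 = 1
s4 (pos 4,5,6,7): 1⊕1⊕1⊕0 = 1
Syndrome s4…s1 = 110 → error at position 6.
Flip position 6: 0111110 → 0111100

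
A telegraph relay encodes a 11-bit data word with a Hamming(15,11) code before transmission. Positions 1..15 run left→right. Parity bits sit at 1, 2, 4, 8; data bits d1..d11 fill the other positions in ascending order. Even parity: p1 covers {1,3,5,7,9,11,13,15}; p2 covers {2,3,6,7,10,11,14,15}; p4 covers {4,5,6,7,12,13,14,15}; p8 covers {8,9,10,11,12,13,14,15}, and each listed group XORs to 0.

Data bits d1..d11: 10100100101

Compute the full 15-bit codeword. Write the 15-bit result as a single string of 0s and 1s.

101101010100101

Place data at non-parity positions: p1 p2 1 p4 0 1 0 p8 0 1 0 0 1 0 1
p1 (pos 1,3,5,7,9,11,13,15): XOR of data positions = 1⊕0⊕0⊕0⊕0⊕1⊕1 = 1
p2 (pos 2,3,6,7,10,11,14,15): XOR of data positions = 1⊕1⊕0⊕1⊕0⊕0⊕1 = 0
p4 (pos 4,5,6,7,12,13,14,15): XOR of data positions = 0⊕1⊕0⊕0⊕1⊕0⊕1 = 1
p8 (pos 8,9,10,11,12,13,14,15): XOR of data positions = 0⊕1⊕0⊕0⊕1⊕0⊕1 = 1
Codeword: 101101010100101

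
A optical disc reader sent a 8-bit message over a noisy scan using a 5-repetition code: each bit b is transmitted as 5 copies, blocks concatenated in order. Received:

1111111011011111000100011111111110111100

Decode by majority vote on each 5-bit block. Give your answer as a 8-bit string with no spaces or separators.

11100111

Block 1 (11111): 5 ones → 1
Block 2 (11011): 4 ones → 1
Block 3 (01111): 4 ones → 1
Block 4 (10001): 2 ones → 0
Block 5 (00011): 2 ones → 0
Block 6 (11111): 5 ones → 1
Block 7 (11101): 4 ones → 1
Block 8 (11100): 3 ones → 1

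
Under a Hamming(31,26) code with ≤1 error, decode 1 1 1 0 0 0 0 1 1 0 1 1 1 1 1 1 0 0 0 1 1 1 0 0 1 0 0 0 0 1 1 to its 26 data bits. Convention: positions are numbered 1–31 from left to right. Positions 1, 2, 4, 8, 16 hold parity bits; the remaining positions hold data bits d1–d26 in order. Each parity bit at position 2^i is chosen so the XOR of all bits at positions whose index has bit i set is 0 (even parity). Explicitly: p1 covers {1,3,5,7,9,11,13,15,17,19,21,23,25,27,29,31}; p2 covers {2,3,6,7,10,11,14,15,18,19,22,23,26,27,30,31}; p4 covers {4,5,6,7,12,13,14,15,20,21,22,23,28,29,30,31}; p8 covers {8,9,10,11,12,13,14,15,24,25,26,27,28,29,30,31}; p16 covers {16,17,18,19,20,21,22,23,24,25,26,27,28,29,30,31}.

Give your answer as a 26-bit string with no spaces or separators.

s1 (pos 1,3,5,7,9,11,13,15,17,19,21,23,25,27,29,31): 1⊕1⊕0⊕0⊕1⊕1⊕1⊕1⊕0⊕0⊕1⊕0⊕1⊕0⊕0⊕1 = 1
s2 (pos 2,3,6,7,10,11,14,15,18,19,22,23,26,27,30,31): 1⊕1⊕0⊕0⊕0⊕1⊕1⊕1⊕0⊕0⊕1⊕0⊕0⊕0⊕1⊕1 = 0
s4 (pos 4,5,6,7,12,13,14,15,20,21,22,23,28,29,30,31): 0⊕0⊕0⊕0⊕1⊕1⊕1⊕1⊕1⊕1⊕1⊕0⊕0⊕0⊕1⊕1 = 1
s8 (pos 8,9,10,11,12,13,14,15,24,25,26,27,28,29,30,31): 1⊕1⊕0⊕1⊕1⊕1⊕1⊕1⊕0⊕1⊕0⊕0⊕0⊕0⊕1⊕1 = 0
s16 (pos 16,17,18,19,20,21,22,23,24,25,26,27,28,29,30,31): 1⊕0⊕0⊕0⊕1⊕1⊕1⊕0⊕0⊕1⊕0⊕0⊕0⊕0⊕1⊕1 = 1
Syndrome s16…s1 = 10101 → error at position 21.
Flip position 21: 1110000110111111000111001000011 → 1110000110111111000101001000011
Read data bits from positions 3,5,6,7,9,10,11,12,13,14,15,17,18,19,20,21,22,23,24,25,26,27,28,29,30,31: 10001011111000101001000011

10001011111000101001000011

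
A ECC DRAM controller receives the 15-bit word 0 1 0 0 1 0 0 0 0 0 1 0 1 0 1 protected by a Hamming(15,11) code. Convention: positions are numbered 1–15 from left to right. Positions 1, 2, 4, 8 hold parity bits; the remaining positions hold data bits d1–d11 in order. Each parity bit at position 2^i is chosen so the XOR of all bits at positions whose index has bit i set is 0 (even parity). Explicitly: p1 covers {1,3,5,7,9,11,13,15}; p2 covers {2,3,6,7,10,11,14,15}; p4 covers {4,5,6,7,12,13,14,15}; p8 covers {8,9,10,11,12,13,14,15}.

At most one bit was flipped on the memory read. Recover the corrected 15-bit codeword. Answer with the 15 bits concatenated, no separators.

010010000010111

s1 (pos 1,3,5,7,9,11,13,15): 0⊕0⊕1⊕0⊕0⊕1⊕1⊕1 = 0
s2 (pos 2,3,6,7,10,11,14,15): 1⊕0⊕0⊕0⊕0⊕1⊕0⊕1 = 1
s4 (pos 4,5,6,7,12,13,14,15): 0⊕1⊕0⊕0⊕0⊕1⊕0⊕1 = 1
s8 (pos 8,9,10,11,12,13,14,15): 0⊕0⊕0⊕1⊕0⊕1⊕0⊕1 = 1
Syndrome s8…s1 = 1110 → error at position 14.
Flip position 14: 010010000010101 → 010010000010111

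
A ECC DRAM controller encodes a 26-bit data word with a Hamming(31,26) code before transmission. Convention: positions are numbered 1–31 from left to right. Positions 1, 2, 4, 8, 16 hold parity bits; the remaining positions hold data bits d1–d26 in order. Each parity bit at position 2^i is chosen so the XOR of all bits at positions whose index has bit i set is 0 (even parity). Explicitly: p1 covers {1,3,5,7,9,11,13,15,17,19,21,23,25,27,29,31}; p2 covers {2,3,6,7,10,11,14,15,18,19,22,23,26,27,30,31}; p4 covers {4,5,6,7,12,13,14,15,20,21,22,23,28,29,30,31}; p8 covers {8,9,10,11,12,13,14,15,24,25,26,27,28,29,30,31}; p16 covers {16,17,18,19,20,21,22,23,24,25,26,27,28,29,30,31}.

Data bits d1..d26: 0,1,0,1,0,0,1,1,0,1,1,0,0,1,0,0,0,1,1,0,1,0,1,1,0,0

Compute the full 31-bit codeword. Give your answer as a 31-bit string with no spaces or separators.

Place data at non-parity positions: p1 p2 0 p4 1 0 1 p8 0 0 1 1 0 1 1 p16 0 0 1 0 0 0 1 1 0 1 0 1 1 0 0
p1 (pos 1,3,5,7,9,11,13,15,17,19,21,23,25,27,29,31): XOR of data positions = 0⊕1⊕1⊕0⊕1⊕0⊕1⊕0⊕1⊕0⊕1⊕0⊕0⊕1⊕0 = 1
p2 (pos 2,3,6,7,10,11,14,15,18,19,22,23,26,27,30,31): XOR of data positions = 0⊕0⊕1⊕0⊕1⊕1⊕1⊕0⊕1⊕0⊕1⊕1⊕0⊕0⊕0 = 1
p4 (pos 4,5,6,7,12,13,14,15,20,21,22,23,28,29,30,31): XOR of data positions = 1⊕0⊕1⊕1⊕0⊕1⊕1⊕0⊕0⊕0⊕1⊕1⊕1⊕0⊕0 = 0
p8 (pos 8,9,10,11,12,13,14,15,24,25,26,27,28,29,30,31): XOR of data positions = 0⊕0⊕1⊕1⊕0⊕1⊕1⊕1⊕0⊕1⊕0⊕1⊕1⊕0⊕0 = 0
p16 (pos 16,17,18,19,20,21,22,23,24,25,26,27,28,29,30,31): XOR of data positions = 0⊕0⊕1⊕0⊕0⊕0⊕1⊕1⊕0⊕1⊕0⊕1⊕1⊕0⊕0 = 0
Codeword: 1100101000110110001000110101100

1100101000110110001000110101100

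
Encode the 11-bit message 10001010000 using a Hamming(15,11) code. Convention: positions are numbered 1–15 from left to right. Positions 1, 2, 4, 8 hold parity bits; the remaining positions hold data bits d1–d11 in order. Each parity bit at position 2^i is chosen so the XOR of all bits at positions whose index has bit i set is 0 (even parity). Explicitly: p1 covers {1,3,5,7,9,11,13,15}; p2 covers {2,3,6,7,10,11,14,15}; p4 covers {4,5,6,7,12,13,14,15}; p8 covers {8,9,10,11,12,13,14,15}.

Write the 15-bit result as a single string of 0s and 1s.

101000001010000

Place data at non-parity positions: p1 p2 1 p4 0 0 0 p8 1 0 1 0 0 0 0
p1 (pos 1,3,5,7,9,11,13,15): XOR of data positions = 1⊕0⊕0⊕1⊕1⊕0⊕0 = 1
p2 (pos 2,3,6,7,10,11,14,15): XOR of data positions = 1⊕0⊕0⊕0⊕1⊕0⊕0 = 0
p4 (pos 4,5,6,7,12,13,14,15): XOR of data positions = 0⊕0⊕0⊕0⊕0⊕0⊕0 = 0
p8 (pos 8,9,10,11,12,13,14,15): XOR of data positions = 1⊕0⊕1⊕0⊕0⊕0⊕0 = 0
Codeword: 101000001010000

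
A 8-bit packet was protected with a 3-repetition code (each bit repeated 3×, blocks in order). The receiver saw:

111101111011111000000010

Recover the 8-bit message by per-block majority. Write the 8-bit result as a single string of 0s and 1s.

11111000

Block 1 (111): 3 ones → 1
Block 2 (101): 2 ones → 1
Block 3 (111): 3 ones → 1
Block 4 (011): 2 ones → 1
Block 5 (111): 3 ones → 1
Block 6 (000): 0 ones → 0
Block 7 (000): 0 ones → 0
Block 8 (010): 1 one → 0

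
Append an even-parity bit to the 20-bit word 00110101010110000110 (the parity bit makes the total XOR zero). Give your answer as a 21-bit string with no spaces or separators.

XOR of the 20 data bits: 0⊕0⊕1⊕1⊕0⊕1⊕0⊕1⊕0⊕1⊕0⊕1⊕1⊕0⊕0⊕0⊕0⊕1⊕1⊕0 = 1
Parity bit = 1 (so all 21 bits XOR to 0).

001101010101100001101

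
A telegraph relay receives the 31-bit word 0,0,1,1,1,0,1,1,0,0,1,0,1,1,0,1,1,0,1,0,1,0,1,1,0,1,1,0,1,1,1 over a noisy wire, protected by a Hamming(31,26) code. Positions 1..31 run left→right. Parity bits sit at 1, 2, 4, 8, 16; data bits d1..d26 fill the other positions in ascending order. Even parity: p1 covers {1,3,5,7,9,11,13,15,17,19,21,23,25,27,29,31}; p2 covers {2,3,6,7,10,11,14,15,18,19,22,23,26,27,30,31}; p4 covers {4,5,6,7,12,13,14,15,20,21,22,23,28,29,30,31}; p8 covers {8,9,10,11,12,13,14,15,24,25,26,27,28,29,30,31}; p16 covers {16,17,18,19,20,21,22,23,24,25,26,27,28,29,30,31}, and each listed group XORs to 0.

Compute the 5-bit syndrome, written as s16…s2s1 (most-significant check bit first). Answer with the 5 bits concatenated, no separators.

10000

s1 (pos 1,3,5,7,9,11,13,15,17,19,21,23,25,27,29,31): 0⊕1⊕1⊕1⊕0⊕1⊕1⊕0⊕1⊕1⊕1⊕1⊕0⊕1⊕1⊕1 = 0
s2 (pos 2,3,6,7,10,11,14,15,18,19,22,23,26,27,30,31): 0⊕1⊕0⊕1⊕0⊕1⊕1⊕0⊕0⊕1⊕0⊕1⊕1⊕1⊕1⊕1 = 0
s4 (pos 4,5,6,7,12,13,14,15,20,21,22,23,28,29,30,31): 1⊕1⊕0⊕1⊕0⊕1⊕1⊕0⊕0⊕1⊕0⊕1⊕0⊕1⊕1⊕1 = 0
s8 (pos 8,9,10,11,12,13,14,15,24,25,26,27,28,29,30,31): 1⊕0⊕0⊕1⊕0⊕1⊕1⊕0⊕1⊕0⊕1⊕1⊕0⊕1⊕1⊕1 = 0
s16 (pos 16,17,18,19,20,21,22,23,24,25,26,27,28,29,30,31): 1⊕1⊕0⊕1⊕0⊕1⊕0⊕1⊕1⊕0⊕1⊕1⊕0⊕1⊕1⊕1 = 1
Syndrome s16…s1 = 10000 → error at position 16.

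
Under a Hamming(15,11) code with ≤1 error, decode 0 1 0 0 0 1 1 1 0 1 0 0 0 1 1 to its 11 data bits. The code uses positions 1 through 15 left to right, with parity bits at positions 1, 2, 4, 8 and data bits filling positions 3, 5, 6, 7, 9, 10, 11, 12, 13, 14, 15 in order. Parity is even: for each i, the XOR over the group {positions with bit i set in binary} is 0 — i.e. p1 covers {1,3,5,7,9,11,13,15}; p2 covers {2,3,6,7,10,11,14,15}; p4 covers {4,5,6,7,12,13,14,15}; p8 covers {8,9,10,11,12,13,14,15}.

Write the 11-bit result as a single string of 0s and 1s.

s1 (pos 1,3,5,7,9,11,13,15): 0⊕0⊕0⊕1⊕0⊕0⊕0⊕1 = 0
s2 (pos 2,3,6,7,10,11,14,15): 1⊕0⊕1⊕1⊕1⊕0⊕1⊕1 = 0
s4 (pos 4,5,6,7,12,13,14,15): 0⊕0⊕1⊕1⊕0⊕0⊕1⊕1 = 0
s8 (pos 8,9,10,11,12,13,14,15): 1⊕0⊕1⊕0⊕0⊕0⊕1⊕1 = 0
Syndrome s8…s1 = 0000 → no error.
Read data bits from positions 3,5,6,7,9,10,11,12,13,14,15: 00110100011

00110100011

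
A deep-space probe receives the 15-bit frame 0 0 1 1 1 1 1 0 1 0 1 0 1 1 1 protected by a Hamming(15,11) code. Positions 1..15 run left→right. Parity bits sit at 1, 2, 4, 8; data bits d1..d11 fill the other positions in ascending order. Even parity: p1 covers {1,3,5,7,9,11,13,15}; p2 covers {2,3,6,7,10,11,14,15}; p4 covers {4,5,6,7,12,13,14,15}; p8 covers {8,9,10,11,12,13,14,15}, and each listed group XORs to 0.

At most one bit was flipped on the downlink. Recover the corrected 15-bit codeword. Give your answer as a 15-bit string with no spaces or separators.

s1 (pos 1,3,5,7,9,11,13,15): 0⊕1⊕1⊕1⊕1⊕1⊕1⊕1 = 1
s2 (pos 2,3,6,7,10,11,14,15): 0⊕1⊕1⊕1⊕0⊕1⊕1⊕1 = 0
s4 (pos 4,5,6,7,12,13,14,15): 1⊕1⊕1⊕1⊕0⊕1⊕1⊕1 = 1
s8 (pos 8,9,10,11,12,13,14,15): 0⊕1⊕0⊕1⊕0⊕1⊕1⊕1 = 1
Syndrome s8…s1 = 1101 → error at position 13.
Flip position 13: 001111101010111 → 001111101010011

001111101010011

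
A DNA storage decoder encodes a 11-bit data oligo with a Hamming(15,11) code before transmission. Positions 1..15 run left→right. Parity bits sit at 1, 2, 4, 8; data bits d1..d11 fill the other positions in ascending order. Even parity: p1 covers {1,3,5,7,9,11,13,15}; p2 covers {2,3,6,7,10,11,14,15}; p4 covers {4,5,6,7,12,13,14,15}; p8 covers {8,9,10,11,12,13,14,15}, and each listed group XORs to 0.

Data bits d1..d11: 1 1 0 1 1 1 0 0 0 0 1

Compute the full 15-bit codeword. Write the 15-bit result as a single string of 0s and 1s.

101110111100001

Place data at non-parity positions: p1 p2 1 p4 1 0 1 p8 1 1 0 0 0 0 1
p1 (pos 1,3,5,7,9,11,13,15): XOR of data positions = 1⊕1⊕1⊕1⊕0⊕0⊕1 = 1
p2 (pos 2,3,6,7,10,11,14,15): XOR of data positions = 1⊕0⊕1⊕1⊕0⊕0⊕1 = 0
p4 (pos 4,5,6,7,12,13,14,15): XOR of data positions = 1⊕0⊕1⊕0⊕0⊕0⊕1 = 1
p8 (pos 8,9,10,11,12,13,14,15): XOR of data positions = 1⊕1⊕0⊕0⊕0⊕0⊕1 = 1
Codeword: 101110111100001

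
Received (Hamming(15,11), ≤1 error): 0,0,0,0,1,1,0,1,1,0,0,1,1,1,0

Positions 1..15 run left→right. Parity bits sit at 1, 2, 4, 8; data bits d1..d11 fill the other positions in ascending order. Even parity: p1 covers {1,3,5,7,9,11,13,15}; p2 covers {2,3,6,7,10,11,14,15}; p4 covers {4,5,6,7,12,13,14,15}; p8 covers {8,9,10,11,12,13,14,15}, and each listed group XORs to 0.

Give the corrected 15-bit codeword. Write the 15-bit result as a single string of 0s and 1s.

s1 (pos 1,3,5,7,9,11,13,15): 0⊕0⊕1⊕0⊕1⊕0⊕1⊕0 = 1
s2 (pos 2,3,6,7,10,11,14,15): 0⊕0⊕1⊕0⊕0⊕0⊕1⊕0 = 0
s4 (pos 4,5,6,7,12,13,14,15): 0⊕1⊕1⊕0⊕1⊕1⊕1⊕0 = 1
s8 (pos 8,9,10,11,12,13,14,15): 1⊕1⊕0⊕0⊕1⊕1⊕1⊕0 = 1
Syndrome s8…s1 = 1101 → error at position 13.
Flip position 13: 000011011001110 → 000011011001010

000011011001010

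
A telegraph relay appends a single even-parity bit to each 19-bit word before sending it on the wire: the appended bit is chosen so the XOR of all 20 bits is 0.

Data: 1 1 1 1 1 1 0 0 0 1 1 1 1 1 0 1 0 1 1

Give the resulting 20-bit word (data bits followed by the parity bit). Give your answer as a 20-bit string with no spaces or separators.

11111100011111010110

XOR of the 19 data bits: 1⊕1⊕1⊕1⊕1⊕1⊕0⊕0⊕0⊕1⊕1⊕1⊕1⊕1⊕0⊕1⊕0⊕1⊕1 = 0
Parity bit = 0 (so all 20 bits XOR to 0).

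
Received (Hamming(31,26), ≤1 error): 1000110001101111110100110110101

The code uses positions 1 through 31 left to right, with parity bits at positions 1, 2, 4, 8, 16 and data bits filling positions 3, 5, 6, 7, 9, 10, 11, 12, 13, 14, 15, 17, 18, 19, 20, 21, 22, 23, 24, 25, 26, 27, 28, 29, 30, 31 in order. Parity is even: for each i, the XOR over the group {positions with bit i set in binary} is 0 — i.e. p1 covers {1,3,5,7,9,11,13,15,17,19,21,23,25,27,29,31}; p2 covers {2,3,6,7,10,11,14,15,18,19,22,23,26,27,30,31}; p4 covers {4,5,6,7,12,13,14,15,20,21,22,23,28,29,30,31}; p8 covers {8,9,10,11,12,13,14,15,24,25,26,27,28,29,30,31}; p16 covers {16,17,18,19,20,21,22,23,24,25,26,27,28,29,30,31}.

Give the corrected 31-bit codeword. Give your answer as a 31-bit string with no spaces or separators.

1001110001101111110100110110101

s1 (pos 1,3,5,7,9,11,13,15,17,19,21,23,25,27,29,31): 1⊕0⊕1⊕0⊕0⊕1⊕1⊕1⊕1⊕0⊕0⊕1⊕0⊕1⊕1⊕1 = 0
s2 (pos 2,3,6,7,10,11,14,15,18,19,22,23,26,27,30,31): 0⊕0⊕1⊕0⊕1⊕1⊕1⊕1⊕1⊕0⊕0⊕1⊕1⊕1⊕0⊕1 = 0
s4 (pos 4,5,6,7,12,13,14,15,20,21,22,23,28,29,30,31): 0⊕1⊕1⊕0⊕0⊕1⊕1⊕1⊕1⊕0⊕0⊕1⊕0⊕1⊕0⊕1 = 1
s8 (pos 8,9,10,11,12,13,14,15,24,25,26,27,28,29,30,31): 0⊕0⊕1⊕1⊕0⊕1⊕1⊕1⊕1⊕0⊕1⊕1⊕0⊕1⊕0⊕1 = 0
s16 (pos 16,17,18,19,20,21,22,23,24,25,26,27,28,29,30,31): 1⊕1⊕1⊕0⊕1⊕0⊕0⊕1⊕1⊕0⊕1⊕1⊕0⊕1⊕0⊕1 = 0
Syndrome s16…s1 = 00100 → error at position 4.
Flip position 4: 1000110001101111110100110110101 → 1001110001101111110100110110101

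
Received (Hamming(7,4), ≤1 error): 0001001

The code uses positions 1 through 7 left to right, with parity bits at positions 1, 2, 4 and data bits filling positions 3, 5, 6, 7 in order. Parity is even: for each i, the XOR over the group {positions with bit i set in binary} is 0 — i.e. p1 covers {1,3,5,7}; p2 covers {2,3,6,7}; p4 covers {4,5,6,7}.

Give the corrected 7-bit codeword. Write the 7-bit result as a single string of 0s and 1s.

s1 (pos 1,3,5,7): 0⊕0⊕0⊕1 = 1
s2 (pos 2,3,6,7): 0⊕0⊕0⊕1 = 1
s4 (pos 4,5,6,7): 1⊕0⊕0⊕1 = 0
Syndrome s4…s1 = 011 → error at position 3.
Flip position 3: 0001001 → 0011001

0011001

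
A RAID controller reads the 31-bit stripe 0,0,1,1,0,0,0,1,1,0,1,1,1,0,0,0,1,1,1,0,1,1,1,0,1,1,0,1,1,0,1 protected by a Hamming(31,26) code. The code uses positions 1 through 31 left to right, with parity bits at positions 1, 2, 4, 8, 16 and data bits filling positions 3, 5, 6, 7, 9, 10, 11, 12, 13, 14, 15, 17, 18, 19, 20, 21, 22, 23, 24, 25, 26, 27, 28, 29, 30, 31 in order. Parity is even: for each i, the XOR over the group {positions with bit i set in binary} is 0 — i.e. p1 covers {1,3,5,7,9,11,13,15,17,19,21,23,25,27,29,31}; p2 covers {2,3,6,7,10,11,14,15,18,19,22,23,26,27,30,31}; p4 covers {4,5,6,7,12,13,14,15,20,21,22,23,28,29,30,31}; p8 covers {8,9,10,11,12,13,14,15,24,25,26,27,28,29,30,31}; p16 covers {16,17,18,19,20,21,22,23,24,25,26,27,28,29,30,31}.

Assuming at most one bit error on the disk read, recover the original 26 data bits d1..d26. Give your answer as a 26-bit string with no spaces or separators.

10001011100111001101101101

s1 (pos 1,3,5,7,9,11,13,15,17,19,21,23,25,27,29,31): 0⊕1⊕0⊕0⊕1⊕1⊕1⊕0⊕1⊕1⊕1⊕1⊕1⊕0⊕1⊕1 = 1
s2 (pos 2,3,6,7,10,11,14,15,18,19,22,23,26,27,30,31): 0⊕1⊕0⊕0⊕0⊕1⊕0⊕0⊕1⊕1⊕1⊕1⊕1⊕0⊕0⊕1 = 0
s4 (pos 4,5,6,7,12,13,14,15,20,21,22,23,28,29,30,31): 1⊕0⊕0⊕0⊕1⊕1⊕0⊕0⊕0⊕1⊕1⊕1⊕1⊕1⊕0⊕1 = 1
s8 (pos 8,9,10,11,12,13,14,15,24,25,26,27,28,29,30,31): 1⊕1⊕0⊕1⊕1⊕1⊕0⊕0⊕0⊕1⊕1⊕0⊕1⊕1⊕0⊕1 = 0
s16 (pos 16,17,18,19,20,21,22,23,24,25,26,27,28,29,30,31): 0⊕1⊕1⊕1⊕0⊕1⊕1⊕1⊕0⊕1⊕1⊕0⊕1⊕1⊕0⊕1 = 1
Syndrome s16…s1 = 10101 → error at position 21.
Flip position 21: 0011000110111000111011101101101 → 0011000110111000111001101101101
Read data bits from positions 3,5,6,7,9,10,11,12,13,14,15,17,18,19,20,21,22,23,24,25,26,27,28,29,30,31: 10001011100111001101101101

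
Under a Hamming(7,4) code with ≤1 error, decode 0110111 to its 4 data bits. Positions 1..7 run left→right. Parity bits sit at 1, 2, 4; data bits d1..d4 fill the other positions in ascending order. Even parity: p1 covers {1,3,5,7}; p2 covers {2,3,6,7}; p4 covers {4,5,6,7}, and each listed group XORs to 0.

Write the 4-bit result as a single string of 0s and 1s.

s1 (pos 1,3,5,7): 0⊕1⊕1⊕1 = 1
s2 (pos 2,3,6,7): 1⊕1⊕1⊕1 = 0
s4 (pos 4,5,6,7): 0⊕1⊕1⊕1 = 1
Syndrome s4…s1 = 101 → error at position 5.
Flip position 5: 0110111 → 0110011
Read data bits from positions 3,5,6,7: 1011

1011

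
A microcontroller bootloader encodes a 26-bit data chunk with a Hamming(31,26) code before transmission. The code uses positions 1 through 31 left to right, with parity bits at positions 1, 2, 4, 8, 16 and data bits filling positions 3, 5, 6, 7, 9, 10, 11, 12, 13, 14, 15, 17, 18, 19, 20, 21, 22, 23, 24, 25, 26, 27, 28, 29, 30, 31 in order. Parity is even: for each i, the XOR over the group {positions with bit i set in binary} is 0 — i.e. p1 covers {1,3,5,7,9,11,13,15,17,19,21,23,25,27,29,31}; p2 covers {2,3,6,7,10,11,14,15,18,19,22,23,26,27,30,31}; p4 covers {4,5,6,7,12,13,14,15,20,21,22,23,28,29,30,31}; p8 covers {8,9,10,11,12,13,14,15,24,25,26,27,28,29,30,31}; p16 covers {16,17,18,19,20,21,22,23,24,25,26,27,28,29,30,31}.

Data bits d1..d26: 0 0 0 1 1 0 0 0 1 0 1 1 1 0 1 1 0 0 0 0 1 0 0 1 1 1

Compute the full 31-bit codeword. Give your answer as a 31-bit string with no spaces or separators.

Place data at non-parity positions: p1 p2 0 p4 0 0 1 p8 1 0 0 0 1 0 1 p16 1 1 0 1 1 0 0 0 0 1 0 0 1 1 1
p1 (pos 1,3,5,7,9,11,13,15,17,19,21,23,25,27,29,31): XOR of data positions = 0⊕0⊕1⊕1⊕0⊕1⊕1⊕1⊕0⊕1⊕0⊕0⊕0⊕1⊕1 = 0
p2 (pos 2,3,6,7,10,11,14,15,18,19,22,23,26,27,30,31): XOR of data positions = 0⊕0⊕1⊕0⊕0⊕0⊕1⊕1⊕0⊕0⊕0⊕1⊕0⊕1⊕1 = 0
p4 (pos 4,5,6,7,12,13,14,15,20,21,22,23,28,29,30,31): XOR of data positions = 0⊕0⊕1⊕0⊕1⊕0⊕1⊕1⊕1⊕0⊕0⊕0⊕1⊕1⊕1 = 0
p8 (pos 8,9,10,11,12,13,14,15,24,25,26,27,28,29,30,31): XOR of data positions = 1⊕0⊕0⊕0⊕1⊕0⊕1⊕0⊕0⊕1⊕0⊕0⊕1⊕1⊕1 = 1
p16 (pos 16,17,18,19,20,21,22,23,24,25,26,27,28,29,30,31): XOR of data positions = 1⊕1⊕0⊕1⊕1⊕0⊕0⊕0⊕0⊕1⊕0⊕0⊕1⊕1⊕1 = 0
Codeword: 0000001110001010110110000100111

0000001110001010110110000100111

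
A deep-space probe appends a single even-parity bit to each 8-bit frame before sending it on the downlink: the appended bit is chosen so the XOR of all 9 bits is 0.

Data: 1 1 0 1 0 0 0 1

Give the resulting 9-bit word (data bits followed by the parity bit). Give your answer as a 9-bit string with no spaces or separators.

XOR of the 8 data bits: 1⊕1⊕0⊕1⊕0⊕0⊕0⊕1 = 0
Parity bit = 0 (so all 9 bits XOR to 0).

110100010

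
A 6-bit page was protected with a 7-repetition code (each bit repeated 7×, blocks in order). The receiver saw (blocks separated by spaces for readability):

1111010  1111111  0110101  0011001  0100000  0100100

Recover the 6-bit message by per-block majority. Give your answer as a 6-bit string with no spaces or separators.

111000

Block 1 (1111010): 5 ones → 1
Block 2 (1111111): 7 ones → 1
Block 3 (0110101): 4 ones → 1
Block 4 (0011001): 3 ones → 0
Block 5 (0100000): 1 one → 0
Block 6 (0100100): 2 ones → 0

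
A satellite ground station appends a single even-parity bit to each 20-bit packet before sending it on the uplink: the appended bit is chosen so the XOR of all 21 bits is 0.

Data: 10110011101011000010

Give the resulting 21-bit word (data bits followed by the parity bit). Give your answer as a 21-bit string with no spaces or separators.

101100111010110000100

XOR of the 20 data bits: 1⊕0⊕1⊕1⊕0⊕0⊕1⊕1⊕1⊕0⊕1⊕0⊕1⊕1⊕0⊕0⊕0⊕0⊕1⊕0 = 0
Parity bit = 0 (so all 21 bits XOR to 0).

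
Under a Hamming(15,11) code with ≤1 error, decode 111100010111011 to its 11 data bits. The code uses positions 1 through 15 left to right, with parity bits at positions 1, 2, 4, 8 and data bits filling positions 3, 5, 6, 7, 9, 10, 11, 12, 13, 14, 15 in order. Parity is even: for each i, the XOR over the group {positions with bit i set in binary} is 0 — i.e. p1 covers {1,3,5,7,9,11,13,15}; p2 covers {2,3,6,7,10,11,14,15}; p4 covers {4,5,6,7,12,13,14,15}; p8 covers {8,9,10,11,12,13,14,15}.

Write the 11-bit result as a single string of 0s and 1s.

10000111011

s1 (pos 1,3,5,7,9,11,13,15): 1⊕1⊕0⊕0⊕0⊕1⊕0⊕1 = 0
s2 (pos 2,3,6,7,10,11,14,15): 1⊕1⊕0⊕0⊕1⊕1⊕1⊕1 = 0
s4 (pos 4,5,6,7,12,13,14,15): 1⊕0⊕0⊕0⊕1⊕0⊕1⊕1 = 0
s8 (pos 8,9,10,11,12,13,14,15): 1⊕0⊕1⊕1⊕1⊕0⊕1⊕1 = 0
Syndrome s8…s1 = 0000 → no error.
Read data bits from positions 3,5,6,7,9,10,11,12,13,14,15: 10000111011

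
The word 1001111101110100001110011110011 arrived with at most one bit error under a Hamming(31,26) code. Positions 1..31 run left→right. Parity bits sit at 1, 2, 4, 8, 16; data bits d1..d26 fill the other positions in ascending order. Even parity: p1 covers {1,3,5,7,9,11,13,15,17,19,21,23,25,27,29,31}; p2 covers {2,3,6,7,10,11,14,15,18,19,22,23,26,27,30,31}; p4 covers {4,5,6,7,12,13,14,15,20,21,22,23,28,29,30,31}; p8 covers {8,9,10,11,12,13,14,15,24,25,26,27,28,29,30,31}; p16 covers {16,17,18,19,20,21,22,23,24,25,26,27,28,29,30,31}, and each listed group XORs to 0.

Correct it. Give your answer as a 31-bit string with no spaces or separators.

1001111101110100001110010110011

s1 (pos 1,3,5,7,9,11,13,15,17,19,21,23,25,27,29,31): 1⊕0⊕1⊕1⊕0⊕1⊕0⊕0⊕0⊕1⊕1⊕0⊕1⊕1⊕0⊕1 = 1
s2 (pos 2,3,6,7,10,11,14,15,18,19,22,23,26,27,30,31): 0⊕0⊕1⊕1⊕1⊕1⊕1⊕0⊕0⊕1⊕0⊕0⊕1⊕1⊕1⊕1 = 0
s4 (pos 4,5,6,7,12,13,14,15,20,21,22,23,28,29,30,31): 1⊕1⊕1⊕1⊕1⊕0⊕1⊕0⊕1⊕1⊕0⊕0⊕0⊕0⊕1⊕1 = 0
s8 (pos 8,9,10,11,12,13,14,15,24,25,26,27,28,29,30,31): 1⊕0⊕1⊕1⊕1⊕0⊕1⊕0⊕1⊕1⊕1⊕1⊕0⊕0⊕1⊕1 = 1
s16 (pos 16,17,18,19,20,21,22,23,24,25,26,27,28,29,30,31): 0⊕0⊕0⊕1⊕1⊕1⊕0⊕0⊕1⊕1⊕1⊕1⊕0⊕0⊕1⊕1 = 1
Syndrome s16…s1 = 11001 → error at position 25.
Flip position 25: 1001111101110100001110011110011 → 1001111101110100001110010110011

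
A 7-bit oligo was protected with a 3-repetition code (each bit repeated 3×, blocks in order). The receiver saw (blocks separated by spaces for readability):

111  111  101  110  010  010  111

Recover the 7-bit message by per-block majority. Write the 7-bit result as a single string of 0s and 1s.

Block 1 (111): 3 ones → 1
Block 2 (111): 3 ones → 1
Block 3 (101): 2 ones → 1
Block 4 (110): 2 ones → 1
Block 5 (010): 1 one → 0
Block 6 (010): 1 one → 0
Block 7 (111): 3 ones → 1

1111001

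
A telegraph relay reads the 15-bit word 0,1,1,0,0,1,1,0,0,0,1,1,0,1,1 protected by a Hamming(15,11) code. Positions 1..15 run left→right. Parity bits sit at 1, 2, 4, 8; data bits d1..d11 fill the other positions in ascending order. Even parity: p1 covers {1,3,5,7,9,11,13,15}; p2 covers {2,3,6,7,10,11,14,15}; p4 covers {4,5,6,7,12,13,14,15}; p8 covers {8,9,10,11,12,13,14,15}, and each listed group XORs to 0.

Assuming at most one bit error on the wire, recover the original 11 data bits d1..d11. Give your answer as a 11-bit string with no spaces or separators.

10010011011

s1 (pos 1,3,5,7,9,11,13,15): 0⊕1⊕0⊕1⊕0⊕1⊕0⊕1 = 0
s2 (pos 2,3,6,7,10,11,14,15): 1⊕1⊕1⊕1⊕0⊕1⊕1⊕1 = 1
s4 (pos 4,5,6,7,12,13,14,15): 0⊕0⊕1⊕1⊕1⊕0⊕1⊕1 = 1
s8 (pos 8,9,10,11,12,13,14,15): 0⊕0⊕0⊕1⊕1⊕0⊕1⊕1 = 0
Syndrome s8…s1 = 0110 → error at position 6.
Flip position 6: 011001100011011 → 011000100011011
Read data bits from positions 3,5,6,7,9,10,11,12,13,14,15: 10010011011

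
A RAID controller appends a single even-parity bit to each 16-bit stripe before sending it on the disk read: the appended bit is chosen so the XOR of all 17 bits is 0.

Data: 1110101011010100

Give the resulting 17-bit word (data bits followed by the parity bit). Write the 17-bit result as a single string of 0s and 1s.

11101010110101001

XOR of the 16 data bits: 1⊕1⊕1⊕0⊕1⊕0⊕1⊕0⊕1⊕1⊕0⊕1⊕0⊕1⊕0⊕0 = 1
Parity bit = 1 (so all 17 bits XOR to 0).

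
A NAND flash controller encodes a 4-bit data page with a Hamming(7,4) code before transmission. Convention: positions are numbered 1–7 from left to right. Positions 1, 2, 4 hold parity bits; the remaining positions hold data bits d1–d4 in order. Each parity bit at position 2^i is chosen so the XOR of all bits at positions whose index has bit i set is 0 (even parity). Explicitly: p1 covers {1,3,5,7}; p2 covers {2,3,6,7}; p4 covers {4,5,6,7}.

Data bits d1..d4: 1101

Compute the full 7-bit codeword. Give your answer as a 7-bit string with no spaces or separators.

Place data at non-parity positions: p1 p2 1 p4 1 0 1
p1 (pos 1,3,5,7): XOR of data positions = 1⊕1⊕1 = 1
p2 (pos 2,3,6,7): XOR of data positions = 1⊕0⊕1 = 0
p4 (pos 4,5,6,7): XOR of data positions = 1⊕0⊕1 = 0
Codeword: 1010101

1010101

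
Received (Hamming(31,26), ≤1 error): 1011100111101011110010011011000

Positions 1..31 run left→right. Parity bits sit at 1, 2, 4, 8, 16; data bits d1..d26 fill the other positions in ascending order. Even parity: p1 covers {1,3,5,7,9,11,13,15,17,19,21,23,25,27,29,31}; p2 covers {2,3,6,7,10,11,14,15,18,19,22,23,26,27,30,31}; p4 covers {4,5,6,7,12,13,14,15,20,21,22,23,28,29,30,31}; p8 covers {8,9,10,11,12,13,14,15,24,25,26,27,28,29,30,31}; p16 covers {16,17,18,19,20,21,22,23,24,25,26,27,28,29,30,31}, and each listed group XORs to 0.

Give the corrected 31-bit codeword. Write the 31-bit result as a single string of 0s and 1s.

s1 (pos 1,3,5,7,9,11,13,15,17,19,21,23,25,27,29,31): 1⊕1⊕1⊕0⊕1⊕1⊕1⊕1⊕1⊕0⊕1⊕0⊕1⊕1⊕0⊕0 = 1
s2 (pos 2,3,6,7,10,11,14,15,18,19,22,23,26,27,30,31): 0⊕1⊕0⊕0⊕1⊕1⊕0⊕1⊕1⊕0⊕0⊕0⊕0⊕1⊕0⊕0 = 0
s4 (pos 4,5,6,7,12,13,14,15,20,21,22,23,28,29,30,31): 1⊕1⊕0⊕0⊕0⊕1⊕0⊕1⊕0⊕1⊕0⊕0⊕1⊕0⊕0⊕0 = 0
s8 (pos 8,9,10,11,12,13,14,15,24,25,26,27,28,29,30,31): 1⊕1⊕1⊕1⊕0⊕1⊕0⊕1⊕1⊕1⊕0⊕1⊕1⊕0⊕0⊕0 = 0
s16 (pos 16,17,18,19,20,21,22,23,24,25,26,27,28,29,30,31): 1⊕1⊕1⊕0⊕0⊕1⊕0⊕0⊕1⊕1⊕0⊕1⊕1⊕0⊕0⊕0 = 0
Syndrome s16…s1 = 00001 → error at position 1.
Flip position 1: 1011100111101011110010011011000 → 0011100111101011110010011011000

0011100111101011110010011011000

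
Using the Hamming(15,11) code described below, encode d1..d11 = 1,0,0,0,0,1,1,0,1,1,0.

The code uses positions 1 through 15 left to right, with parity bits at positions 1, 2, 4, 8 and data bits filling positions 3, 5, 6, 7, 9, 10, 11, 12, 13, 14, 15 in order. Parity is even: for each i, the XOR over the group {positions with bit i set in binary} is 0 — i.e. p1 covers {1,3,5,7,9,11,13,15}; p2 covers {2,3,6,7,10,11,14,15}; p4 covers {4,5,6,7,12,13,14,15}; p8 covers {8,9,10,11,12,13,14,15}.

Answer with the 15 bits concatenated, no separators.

101000000110110

Place data at non-parity positions: p1 p2 1 p4 0 0 0 p8 0 1 1 0 1 1 0
p1 (pos 1,3,5,7,9,11,13,15): XOR of data positions = 1⊕0⊕0⊕0⊕1⊕1⊕0 = 1
p2 (pos 2,3,6,7,10,11,14,15): XOR of data positions = 1⊕0⊕0⊕1⊕1⊕1⊕0 = 0
p4 (pos 4,5,6,7,12,13,14,15): XOR of data positions = 0⊕0⊕0⊕0⊕1⊕1⊕0 = 0
p8 (pos 8,9,10,11,12,13,14,15): XOR of data positions = 0⊕1⊕1⊕0⊕1⊕1⊕0 = 0
Codeword: 101000000110110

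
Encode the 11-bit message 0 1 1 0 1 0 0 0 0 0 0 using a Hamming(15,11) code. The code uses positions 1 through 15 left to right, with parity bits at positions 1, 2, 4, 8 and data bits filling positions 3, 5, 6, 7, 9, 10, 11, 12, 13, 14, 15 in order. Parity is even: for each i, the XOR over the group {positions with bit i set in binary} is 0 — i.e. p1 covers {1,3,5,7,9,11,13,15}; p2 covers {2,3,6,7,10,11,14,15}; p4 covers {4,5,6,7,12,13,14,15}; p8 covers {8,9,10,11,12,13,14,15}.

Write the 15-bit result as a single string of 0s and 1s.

Place data at non-parity positions: p1 p2 0 p4 1 1 0 p8 1 0 0 0 0 0 0
p1 (pos 1,3,5,7,9,11,13,15): XOR of data positions = 0⊕1⊕0⊕1⊕0⊕0⊕0 = 0
p2 (pos 2,3,6,7,10,11,14,15): XOR of data positions = 0⊕1⊕0⊕0⊕0⊕0⊕0 = 1
p4 (pos 4,5,6,7,12,13,14,15): XOR of data positions = 1⊕1⊕0⊕0⊕0⊕0⊕0 = 0
p8 (pos 8,9,10,11,12,13,14,15): XOR of data positions = 1⊕0⊕0⊕0⊕0⊕0⊕0 = 1
Codeword: 010011011000000

010011011000000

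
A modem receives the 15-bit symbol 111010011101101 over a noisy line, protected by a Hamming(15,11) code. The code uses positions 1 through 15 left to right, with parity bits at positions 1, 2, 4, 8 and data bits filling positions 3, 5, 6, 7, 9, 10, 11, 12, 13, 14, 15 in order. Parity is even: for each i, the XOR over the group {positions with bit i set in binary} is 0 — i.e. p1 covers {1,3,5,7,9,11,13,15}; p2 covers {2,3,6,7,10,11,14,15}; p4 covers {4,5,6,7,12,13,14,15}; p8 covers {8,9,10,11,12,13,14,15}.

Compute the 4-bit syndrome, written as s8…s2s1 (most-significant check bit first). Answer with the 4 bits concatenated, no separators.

0000

s1 (pos 1,3,5,7,9,11,13,15): 1⊕1⊕1⊕0⊕1⊕0⊕1⊕1 = 0
s2 (pos 2,3,6,7,10,11,14,15): 1⊕1⊕0⊕0⊕1⊕0⊕0⊕1 = 0
s4 (pos 4,5,6,7,12,13,14,15): 0⊕1⊕0⊕0⊕1⊕1⊕0⊕1 = 0
s8 (pos 8,9,10,11,12,13,14,15): 1⊕1⊕1⊕0⊕1⊕1⊕0⊕1 = 0
Syndrome s8…s1 = 0000 → no error.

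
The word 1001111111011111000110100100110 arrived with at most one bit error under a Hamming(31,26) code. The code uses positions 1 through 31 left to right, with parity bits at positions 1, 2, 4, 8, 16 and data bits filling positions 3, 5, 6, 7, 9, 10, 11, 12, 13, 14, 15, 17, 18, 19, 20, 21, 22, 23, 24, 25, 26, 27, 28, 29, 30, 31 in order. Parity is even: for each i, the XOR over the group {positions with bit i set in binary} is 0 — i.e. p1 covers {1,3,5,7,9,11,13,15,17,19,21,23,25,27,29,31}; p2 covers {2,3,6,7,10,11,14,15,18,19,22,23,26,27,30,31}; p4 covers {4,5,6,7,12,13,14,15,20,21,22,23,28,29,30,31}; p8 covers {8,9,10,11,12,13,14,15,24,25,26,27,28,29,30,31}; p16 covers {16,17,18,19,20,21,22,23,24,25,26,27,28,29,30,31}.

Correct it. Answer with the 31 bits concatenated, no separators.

1001111111011111000100100100110

s1 (pos 1,3,5,7,9,11,13,15,17,19,21,23,25,27,29,31): 1⊕0⊕1⊕1⊕1⊕0⊕1⊕1⊕0⊕0⊕1⊕1⊕0⊕0⊕1⊕0 = 1
s2 (pos 2,3,6,7,10,11,14,15,18,19,22,23,26,27,30,31): 0⊕0⊕1⊕1⊕1⊕0⊕1⊕1⊕0⊕0⊕0⊕1⊕1⊕0⊕1⊕0 = 0
s4 (pos 4,5,6,7,12,13,14,15,20,21,22,23,28,29,30,31): 1⊕1⊕1⊕1⊕1⊕1⊕1⊕1⊕1⊕1⊕0⊕1⊕0⊕1⊕1⊕0 = 1
s8 (pos 8,9,10,11,12,13,14,15,24,25,26,27,28,29,30,31): 1⊕1⊕1⊕0⊕1⊕1⊕1⊕1⊕0⊕0⊕1⊕0⊕0⊕1⊕1⊕0 = 0
s16 (pos 16,17,18,19,20,21,22,23,24,25,26,27,28,29,30,31): 1⊕0⊕0⊕0⊕1⊕1⊕0⊕1⊕0⊕0⊕1⊕0⊕0⊕1⊕1⊕0 = 1
Syndrome s16…s1 = 10101 → error at position 21.
Flip position 21: 1001111111011111000110100100110 → 1001111111011111000100100100110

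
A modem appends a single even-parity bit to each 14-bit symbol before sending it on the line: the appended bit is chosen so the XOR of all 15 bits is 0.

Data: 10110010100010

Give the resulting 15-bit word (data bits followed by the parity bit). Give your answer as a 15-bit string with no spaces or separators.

XOR of the 14 data bits: 1⊕0⊕1⊕1⊕0⊕0⊕1⊕0⊕1⊕0⊕0⊕0⊕1⊕0 = 0
Parity bit = 0 (so all 15 bits XOR to 0).

101100101000100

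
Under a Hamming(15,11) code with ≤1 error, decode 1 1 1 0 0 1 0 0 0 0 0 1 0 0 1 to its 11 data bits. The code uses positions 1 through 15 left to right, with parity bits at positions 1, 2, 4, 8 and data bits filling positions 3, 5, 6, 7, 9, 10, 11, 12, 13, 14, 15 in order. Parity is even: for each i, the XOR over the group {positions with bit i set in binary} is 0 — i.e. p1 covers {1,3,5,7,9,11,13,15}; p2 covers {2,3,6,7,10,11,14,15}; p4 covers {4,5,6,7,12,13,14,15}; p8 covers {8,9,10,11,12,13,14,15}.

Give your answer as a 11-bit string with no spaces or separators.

11100001001

s1 (pos 1,3,5,7,9,11,13,15): 1⊕1⊕0⊕0⊕0⊕0⊕0⊕1 = 1
s2 (pos 2,3,6,7,10,11,14,15): 1⊕1⊕1⊕0⊕0⊕0⊕0⊕1 = 0
s4 (pos 4,5,6,7,12,13,14,15): 0⊕0⊕1⊕0⊕1⊕0⊕0⊕1 = 1
s8 (pos 8,9,10,11,12,13,14,15): 0⊕0⊕0⊕0⊕1⊕0⊕0⊕1 = 0
Syndrome s8…s1 = 0101 → error at position 5.
Flip position 5: 111001000001001 → 111011000001001
Read data bits from positions 3,5,6,7,9,10,11,12,13,14,15: 11100001001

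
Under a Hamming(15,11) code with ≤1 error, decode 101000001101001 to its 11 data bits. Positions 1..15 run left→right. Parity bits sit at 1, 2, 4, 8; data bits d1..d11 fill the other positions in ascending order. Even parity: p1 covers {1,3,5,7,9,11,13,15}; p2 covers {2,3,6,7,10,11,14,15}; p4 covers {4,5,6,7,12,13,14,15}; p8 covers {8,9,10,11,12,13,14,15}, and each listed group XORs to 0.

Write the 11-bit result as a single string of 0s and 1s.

s1 (pos 1,3,5,7,9,11,13,15): 1⊕1⊕0⊕0⊕1⊕0⊕0⊕1 = 0
s2 (pos 2,3,6,7,10,11,14,15): 0⊕1⊕0⊕0⊕1⊕0⊕0⊕1 = 1
s4 (pos 4,5,6,7,12,13,14,15): 0⊕0⊕0⊕0⊕1⊕0⊕0⊕1 = 0
s8 (pos 8,9,10,11,12,13,14,15): 0⊕1⊕1⊕0⊕1⊕0⊕0⊕1 = 0
Syndrome s8…s1 = 0010 → error at position 2.
Flip position 2: 101000001101001 → 111000001101001
Read data bits from positions 3,5,6,7,9,10,11,12,13,14,15: 10001101001

10001101001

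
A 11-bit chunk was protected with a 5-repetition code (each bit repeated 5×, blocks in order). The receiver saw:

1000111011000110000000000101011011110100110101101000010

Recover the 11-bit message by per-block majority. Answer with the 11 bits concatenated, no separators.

01000110110

Block 1 (10001): 2 ones → 0
Block 2 (11011): 4 ones → 1
Block 3 (00011): 2 ones → 0
Block 4 (00000): 0 ones → 0
Block 5 (00000): 0 ones → 0
Block 6 (10101): 3 ones → 1
Block 7 (10111): 4 ones → 1
Block 8 (10100): 2 ones → 0
Block 9 (11010): 3 ones → 1
Block 10 (11010): 3 ones → 1
Block 11 (00010): 1 one → 0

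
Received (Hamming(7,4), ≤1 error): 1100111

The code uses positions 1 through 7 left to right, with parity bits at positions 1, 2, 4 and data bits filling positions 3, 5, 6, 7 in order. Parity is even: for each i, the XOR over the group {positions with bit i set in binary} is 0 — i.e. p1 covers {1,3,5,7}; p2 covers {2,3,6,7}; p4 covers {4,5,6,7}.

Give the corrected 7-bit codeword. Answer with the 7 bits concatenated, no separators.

1100110

s1 (pos 1,3,5,7): 1⊕0⊕1⊕1 = 1
s2 (pos 2,3,6,7): 1⊕0⊕1⊕1 = 1
s4 (pos 4,5,6,7): 0⊕1⊕1⊕1 = 1
Syndrome s4…s1 = 111 → error at position 7.
Flip position 7: 1100111 → 1100110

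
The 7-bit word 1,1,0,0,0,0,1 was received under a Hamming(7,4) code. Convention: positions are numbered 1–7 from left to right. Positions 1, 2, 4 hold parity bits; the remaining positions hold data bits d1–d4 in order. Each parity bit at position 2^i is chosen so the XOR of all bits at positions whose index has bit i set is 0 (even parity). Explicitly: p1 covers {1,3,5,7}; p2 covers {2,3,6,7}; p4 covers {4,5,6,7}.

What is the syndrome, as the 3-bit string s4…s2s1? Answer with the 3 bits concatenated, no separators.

s1 (pos 1,3,5,7): 1⊕0⊕0⊕1 = 0
s2 (pos 2,3,6,7): 1⊕0⊕0⊕1 = 0
s4 (pos 4,5,6,7): 0⊕0⊕0⊕1 = 1
Syndrome s4…s1 = 100 → error at position 4.

100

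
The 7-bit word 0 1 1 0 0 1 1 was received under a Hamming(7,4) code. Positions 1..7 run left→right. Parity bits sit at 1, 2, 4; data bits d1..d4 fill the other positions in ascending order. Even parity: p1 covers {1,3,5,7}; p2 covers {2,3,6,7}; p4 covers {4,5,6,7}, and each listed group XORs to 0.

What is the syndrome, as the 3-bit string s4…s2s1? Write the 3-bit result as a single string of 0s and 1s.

s1 (pos 1,3,5,7): 0⊕1⊕0⊕1 = 0
s2 (pos 2,3,6,7): 1⊕1⊕1⊕1 = 0
s4 (pos 4,5,6,7): 0⊕0⊕1⊕1 = 0
Syndrome s4…s1 = 000 → no error.

000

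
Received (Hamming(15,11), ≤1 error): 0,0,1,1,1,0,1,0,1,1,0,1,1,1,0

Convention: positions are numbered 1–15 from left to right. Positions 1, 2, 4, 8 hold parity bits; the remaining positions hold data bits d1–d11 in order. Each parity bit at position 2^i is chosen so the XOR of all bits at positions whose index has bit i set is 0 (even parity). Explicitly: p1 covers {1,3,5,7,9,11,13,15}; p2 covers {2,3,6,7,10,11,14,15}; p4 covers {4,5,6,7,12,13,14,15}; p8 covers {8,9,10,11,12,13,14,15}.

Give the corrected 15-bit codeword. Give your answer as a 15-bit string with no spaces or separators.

001110100101110

s1 (pos 1,3,5,7,9,11,13,15): 0⊕1⊕1⊕1⊕1⊕0⊕1⊕0 = 1
s2 (pos 2,3,6,7,10,11,14,15): 0⊕1⊕0⊕1⊕1⊕0⊕1⊕0 = 0
s4 (pos 4,5,6,7,12,13,14,15): 1⊕1⊕0⊕1⊕1⊕1⊕1⊕0 = 0
s8 (pos 8,9,10,11,12,13,14,15): 0⊕1⊕1⊕0⊕1⊕1⊕1⊕0 = 1
Syndrome s8…s1 = 1001 → error at position 9.
Flip position 9: 001110101101110 → 001110100101110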